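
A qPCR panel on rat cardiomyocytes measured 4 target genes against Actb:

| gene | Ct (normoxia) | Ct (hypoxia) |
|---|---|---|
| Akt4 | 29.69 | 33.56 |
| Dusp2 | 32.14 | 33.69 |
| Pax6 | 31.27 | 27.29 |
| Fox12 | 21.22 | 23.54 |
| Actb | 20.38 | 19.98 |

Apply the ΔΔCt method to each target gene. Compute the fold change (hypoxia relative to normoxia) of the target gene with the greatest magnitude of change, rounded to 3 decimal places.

Akt4: ΔΔCt = (33.56−19.98) − (29.69−20.38) = 13.58 − 9.31 = 4.27; fold change = 2^-4.27 = 0.052
Dusp2: ΔΔCt = (33.69−19.98) − (32.14−20.38) = 13.71 − 11.76 = 1.95; fold change = 2^-1.95 = 0.259
Pax6: ΔΔCt = (27.29−19.98) − (31.27−20.38) = 7.31 − 10.89 = -3.58; fold change = 2^3.58 = 11.959
Fox12: ΔΔCt = (23.54−19.98) − (21.22−20.38) = 3.56 − 0.84 = 2.72; fold change = 2^-2.72 = 0.152
Akt4 has the largest |ΔΔCt| = 4.27.

0.052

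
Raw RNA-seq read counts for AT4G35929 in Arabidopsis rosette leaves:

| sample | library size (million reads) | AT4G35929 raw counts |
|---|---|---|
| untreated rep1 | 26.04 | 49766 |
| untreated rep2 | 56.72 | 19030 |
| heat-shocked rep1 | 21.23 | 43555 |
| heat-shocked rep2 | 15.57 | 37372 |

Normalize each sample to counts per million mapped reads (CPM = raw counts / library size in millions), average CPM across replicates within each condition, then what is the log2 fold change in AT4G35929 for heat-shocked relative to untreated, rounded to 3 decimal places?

0.987

CPM(untreated rep1) = 49766 / 26.04 = 1911.1367
CPM(untreated rep2) = 19030 / 56.72 = 335.5078
CPM(heat-shocked rep1) = 43555 / 21.23 = 2051.5780
CPM(heat-shocked rep2) = 37372 / 15.57 = 2400.2569
mean CPM(untreated) = 1123.3222; mean CPM(heat-shocked) = 2225.9174
Fold change = 2225.9174 / 1123.3222 = 1.98155
log2(1.98155) = 0.9866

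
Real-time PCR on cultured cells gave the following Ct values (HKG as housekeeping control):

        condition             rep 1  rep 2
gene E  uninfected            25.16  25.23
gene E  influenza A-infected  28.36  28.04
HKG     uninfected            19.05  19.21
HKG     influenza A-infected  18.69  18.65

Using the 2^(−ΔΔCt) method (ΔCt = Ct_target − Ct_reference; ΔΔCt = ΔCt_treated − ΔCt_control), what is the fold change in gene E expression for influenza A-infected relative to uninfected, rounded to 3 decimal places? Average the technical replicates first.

0.091

Mean Ct: gene E uninfected 25.195; gene E influenza A-infected 28.200; HKG uninfected 19.130; HKG influenza A-infected 18.670
ΔCt(uninfected) = 25.195 − 19.130 = 6.065
ΔCt(influenza A-infected) = 28.200 − 18.670 = 9.530
ΔΔCt = 9.530 − 6.065 = 3.465
Fold change = 2^(−3.465) = 0.0906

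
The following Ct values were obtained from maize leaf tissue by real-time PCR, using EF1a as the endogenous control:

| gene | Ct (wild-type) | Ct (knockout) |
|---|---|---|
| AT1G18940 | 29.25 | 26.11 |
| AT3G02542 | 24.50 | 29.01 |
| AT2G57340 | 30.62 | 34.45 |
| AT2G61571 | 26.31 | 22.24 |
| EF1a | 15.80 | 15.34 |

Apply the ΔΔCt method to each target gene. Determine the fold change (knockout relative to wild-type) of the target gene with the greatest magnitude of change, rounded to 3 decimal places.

AT1G18940: ΔΔCt = (26.11−15.34) − (29.25−15.80) = 10.77 − 13.45 = -2.68; fold change = 2^2.68 = 6.409
AT3G02542: ΔΔCt = (29.01−15.34) − (24.50−15.80) = 13.67 − 8.70 = 4.97; fold change = 2^-4.97 = 0.032
AT2G57340: ΔΔCt = (34.45−15.34) − (30.62−15.80) = 19.11 − 14.82 = 4.29; fold change = 2^-4.29 = 0.051
AT2G61571: ΔΔCt = (22.24−15.34) − (26.31−15.80) = 6.90 − 10.51 = -3.61; fold change = 2^3.61 = 12.210
AT3G02542 has the largest |ΔΔCt| = 4.97.

0.032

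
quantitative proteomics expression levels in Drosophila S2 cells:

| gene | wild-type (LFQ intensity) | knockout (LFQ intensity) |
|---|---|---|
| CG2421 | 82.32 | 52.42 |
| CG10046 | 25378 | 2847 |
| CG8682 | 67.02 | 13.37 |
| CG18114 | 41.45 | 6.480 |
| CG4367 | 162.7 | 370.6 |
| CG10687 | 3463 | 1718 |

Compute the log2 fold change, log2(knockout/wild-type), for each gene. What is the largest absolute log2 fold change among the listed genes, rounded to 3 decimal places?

3.156

log2(52.42/82.32) = -0.651  (CG2421)
log2(2847/25378) = -3.156  (CG10046)
log2(13.37/67.02) = -2.326  (CG8682)
log2(6.480/41.45) = -2.677  (CG18114)
log2(370.6/162.7) = 1.188  (CG4367)
log2(1718/3463) = -1.011  (CG10687)
The largest magnitude belongs to CG10046.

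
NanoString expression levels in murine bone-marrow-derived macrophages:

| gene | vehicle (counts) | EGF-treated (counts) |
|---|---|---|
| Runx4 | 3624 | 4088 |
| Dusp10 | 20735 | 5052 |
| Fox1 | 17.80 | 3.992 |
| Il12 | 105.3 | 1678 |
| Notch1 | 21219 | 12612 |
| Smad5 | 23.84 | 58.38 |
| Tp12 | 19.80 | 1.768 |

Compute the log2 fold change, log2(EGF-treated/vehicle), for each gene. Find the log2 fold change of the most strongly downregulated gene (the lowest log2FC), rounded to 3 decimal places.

log2(4088/3624) = 0.174  (Runx4)
log2(5052/20735) = -2.037  (Dusp10)
log2(3.992/17.80) = -2.157  (Fox1)
log2(1678/105.3) = 3.994  (Il12)
log2(12612/21219) = -0.751  (Notch1)
log2(58.38/23.84) = 1.292  (Smad5)
log2(1.768/19.80) = -3.485  (Tp12)
Tp12 is most strongly downregulated.

-3.485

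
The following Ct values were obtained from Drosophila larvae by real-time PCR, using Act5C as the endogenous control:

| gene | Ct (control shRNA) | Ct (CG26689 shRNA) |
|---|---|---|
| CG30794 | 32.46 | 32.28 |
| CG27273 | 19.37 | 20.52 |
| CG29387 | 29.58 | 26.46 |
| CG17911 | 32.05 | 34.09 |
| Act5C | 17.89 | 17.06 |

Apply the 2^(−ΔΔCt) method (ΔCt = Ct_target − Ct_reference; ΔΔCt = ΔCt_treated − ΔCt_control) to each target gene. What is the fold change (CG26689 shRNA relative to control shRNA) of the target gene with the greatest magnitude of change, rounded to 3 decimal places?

0.137

CG30794: ΔΔCt = (32.28−17.06) − (32.46−17.89) = 15.22 − 14.57 = 0.65; fold change = 2^-0.65 = 0.637
CG27273: ΔΔCt = (20.52−17.06) − (19.37−17.89) = 3.46 − 1.48 = 1.98; fold change = 2^-1.98 = 0.253
CG29387: ΔΔCt = (26.46−17.06) − (29.58−17.89) = 9.40 − 11.69 = -2.29; fold change = 2^2.29 = 4.891
CG17911: ΔΔCt = (34.09−17.06) − (32.05−17.89) = 17.03 − 14.16 = 2.87; fold change = 2^-2.87 = 0.137
CG17911 has the largest |ΔΔCt| = 2.87.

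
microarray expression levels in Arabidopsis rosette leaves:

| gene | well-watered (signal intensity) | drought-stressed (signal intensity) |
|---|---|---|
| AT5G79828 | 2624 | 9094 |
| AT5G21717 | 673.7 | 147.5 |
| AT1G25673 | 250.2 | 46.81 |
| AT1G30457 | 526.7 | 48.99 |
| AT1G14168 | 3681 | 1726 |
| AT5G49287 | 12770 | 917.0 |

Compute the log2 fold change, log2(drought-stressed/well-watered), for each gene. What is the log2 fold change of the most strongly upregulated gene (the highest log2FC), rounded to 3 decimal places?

1.793

log2(9094/2624) = 1.793  (AT5G79828)
log2(147.5/673.7) = -2.191  (AT5G21717)
log2(46.81/250.2) = -2.418  (AT1G25673)
log2(48.99/526.7) = -3.426  (AT1G30457)
log2(1726/3681) = -1.093  (AT1G14168)
log2(917.0/12770) = -3.800  (AT5G49287)
AT5G79828 is most strongly upregulated.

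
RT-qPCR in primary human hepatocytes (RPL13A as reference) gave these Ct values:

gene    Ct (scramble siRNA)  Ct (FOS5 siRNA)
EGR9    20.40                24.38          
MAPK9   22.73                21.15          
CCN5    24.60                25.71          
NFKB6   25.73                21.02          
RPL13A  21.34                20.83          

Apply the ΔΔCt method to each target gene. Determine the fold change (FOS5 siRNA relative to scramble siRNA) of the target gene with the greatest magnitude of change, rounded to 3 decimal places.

0.045

EGR9: ΔΔCt = (24.38−20.83) − (20.40−21.34) = 3.55 − (-0.94) = 4.49; fold change = 2^-4.49 = 0.045
MAPK9: ΔΔCt = (21.15−20.83) − (22.73−21.34) = 0.32 − 1.39 = -1.07; fold change = 2^1.07 = 2.099
CCN5: ΔΔCt = (25.71−20.83) − (24.60−21.34) = 4.88 − 3.26 = 1.62; fold change = 2^-1.62 = 0.325
NFKB6: ΔΔCt = (21.02−20.83) − (25.73−21.34) = 0.19 − 4.39 = -4.20; fold change = 2^4.20 = 18.379
EGR9 has the largest |ΔΔCt| = 4.49.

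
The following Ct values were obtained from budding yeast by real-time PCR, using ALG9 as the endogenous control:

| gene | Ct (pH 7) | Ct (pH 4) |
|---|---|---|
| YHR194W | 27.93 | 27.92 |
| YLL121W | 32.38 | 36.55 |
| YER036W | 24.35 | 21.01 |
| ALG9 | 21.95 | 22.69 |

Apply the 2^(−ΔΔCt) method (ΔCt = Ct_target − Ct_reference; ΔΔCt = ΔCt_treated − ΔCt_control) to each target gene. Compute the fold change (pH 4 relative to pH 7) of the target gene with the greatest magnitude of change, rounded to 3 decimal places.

16.912

YHR194W: ΔΔCt = (27.92−22.69) − (27.93−21.95) = 5.23 − 5.98 = -0.75; fold change = 2^0.75 = 1.682
YLL121W: ΔΔCt = (36.55−22.69) − (32.38−21.95) = 13.86 − 10.43 = 3.43; fold change = 2^-3.43 = 0.093
YER036W: ΔΔCt = (21.01−22.69) − (24.35−21.95) = -1.68 − 2.40 = -4.08; fold change = 2^4.08 = 16.912
YER036W has the largest |ΔΔCt| = 4.08.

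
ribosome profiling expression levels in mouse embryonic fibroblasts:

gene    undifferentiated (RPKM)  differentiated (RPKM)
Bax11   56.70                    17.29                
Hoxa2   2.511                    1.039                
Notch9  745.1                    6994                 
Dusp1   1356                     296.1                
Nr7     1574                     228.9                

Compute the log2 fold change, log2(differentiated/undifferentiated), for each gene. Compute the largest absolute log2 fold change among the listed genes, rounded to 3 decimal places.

3.231

log2(17.29/56.70) = -1.713  (Bax11)
log2(1.039/2.511) = -1.273  (Hoxa2)
log2(6994/745.1) = 3.231  (Notch9)
log2(296.1/1356) = -2.195  (Dusp1)
log2(228.9/1574) = -2.782  (Nr7)
The largest magnitude belongs to Notch9.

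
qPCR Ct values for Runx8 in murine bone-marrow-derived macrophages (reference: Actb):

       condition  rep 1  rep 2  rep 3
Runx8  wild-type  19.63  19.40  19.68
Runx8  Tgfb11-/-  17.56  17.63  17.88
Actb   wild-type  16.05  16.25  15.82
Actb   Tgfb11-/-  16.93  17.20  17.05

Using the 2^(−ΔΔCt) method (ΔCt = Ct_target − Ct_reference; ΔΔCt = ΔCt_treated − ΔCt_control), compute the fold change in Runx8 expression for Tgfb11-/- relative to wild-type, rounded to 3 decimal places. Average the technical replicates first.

7.464

Mean Ct: Runx8 wild-type 19.570; Runx8 Tgfb11-/- 17.690; Actb wild-type 16.040; Actb Tgfb11-/- 17.060
ΔCt(wild-type) = 19.570 − 16.040 = 3.530
ΔCt(Tgfb11-/-) = 17.690 − 17.060 = 0.630
ΔΔCt = 0.630 − 3.530 = -2.900
Fold change = 2^(−(-2.900)) = 2^2.900 = 7.4643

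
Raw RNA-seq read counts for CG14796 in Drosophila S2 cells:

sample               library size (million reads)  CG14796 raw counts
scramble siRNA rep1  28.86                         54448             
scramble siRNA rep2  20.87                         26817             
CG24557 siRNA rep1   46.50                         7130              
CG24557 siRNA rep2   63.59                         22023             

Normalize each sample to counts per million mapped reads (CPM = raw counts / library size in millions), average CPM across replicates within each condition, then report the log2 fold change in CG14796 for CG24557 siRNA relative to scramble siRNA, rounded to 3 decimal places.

-2.666

CPM(scramble siRNA rep1) = 54448 / 28.86 = 1886.6251
CPM(scramble siRNA rep2) = 26817 / 20.87 = 1284.9545
CPM(CG24557 siRNA rep1) = 7130 / 46.50 = 153.3333
CPM(CG24557 siRNA rep2) = 22023 / 63.59 = 346.3280
mean CPM(scramble siRNA) = 1585.7898; mean CPM(CG24557 siRNA) = 249.8307
Fold change = 249.8307 / 1585.7898 = 0.15754
log2(0.15754) = -2.6662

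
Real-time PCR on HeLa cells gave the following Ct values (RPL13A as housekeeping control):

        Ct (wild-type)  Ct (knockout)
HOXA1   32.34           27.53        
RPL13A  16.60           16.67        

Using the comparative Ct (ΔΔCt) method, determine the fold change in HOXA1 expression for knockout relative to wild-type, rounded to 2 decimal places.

29.45

ΔCt(wild-type) = 32.340 − 16.600 = 15.740
ΔCt(knockout) = 27.530 − 16.670 = 10.860
ΔΔCt = 10.860 − 15.740 = -4.880
Fold change = 2^(−(-4.880)) = 2^4.880 = 29.446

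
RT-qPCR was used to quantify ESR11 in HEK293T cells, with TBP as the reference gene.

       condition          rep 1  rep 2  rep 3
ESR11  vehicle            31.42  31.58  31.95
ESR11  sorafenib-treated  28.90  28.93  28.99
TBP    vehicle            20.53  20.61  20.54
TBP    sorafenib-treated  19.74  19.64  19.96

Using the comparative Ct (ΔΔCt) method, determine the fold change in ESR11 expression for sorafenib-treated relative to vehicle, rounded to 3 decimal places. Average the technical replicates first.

3.811

Mean Ct: ESR11 vehicle 31.650; ESR11 sorafenib-treated 28.940; TBP vehicle 20.560; TBP sorafenib-treated 19.780
ΔCt(vehicle) = 31.650 − 20.560 = 11.090
ΔCt(sorafenib-treated) = 28.940 − 19.780 = 9.160
ΔΔCt = 9.160 − 11.090 = -1.930
Fold change = 2^(−(-1.930)) = 2^1.930 = 3.8106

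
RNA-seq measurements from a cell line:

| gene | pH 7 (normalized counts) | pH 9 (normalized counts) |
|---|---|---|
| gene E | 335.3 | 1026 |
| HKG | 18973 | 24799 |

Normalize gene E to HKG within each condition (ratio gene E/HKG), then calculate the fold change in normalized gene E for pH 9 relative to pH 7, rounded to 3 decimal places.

gene E/HKG (pH 7) = 335.3 / 18973 = 0.017672
gene E/HKG (pH 9) = 1026 / 24799 = 0.041373
Fold change = 0.041373 / 0.017672 = 2.3411

2.341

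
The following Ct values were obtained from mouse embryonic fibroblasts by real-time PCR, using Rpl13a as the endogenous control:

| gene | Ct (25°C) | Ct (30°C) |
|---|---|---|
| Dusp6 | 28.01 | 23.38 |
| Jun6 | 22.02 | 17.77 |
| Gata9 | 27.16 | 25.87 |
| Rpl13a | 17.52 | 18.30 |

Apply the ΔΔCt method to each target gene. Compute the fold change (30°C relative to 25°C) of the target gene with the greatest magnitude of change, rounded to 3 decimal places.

Dusp6: ΔΔCt = (23.38−18.30) − (28.01−17.52) = 5.08 − 10.49 = -5.41; fold change = 2^5.41 = 42.518
Jun6: ΔΔCt = (17.77−18.30) − (22.02−17.52) = -0.53 − 4.50 = -5.03; fold change = 2^5.03 = 32.672
Gata9: ΔΔCt = (25.87−18.30) − (27.16−17.52) = 7.57 − 9.64 = -2.07; fold change = 2^2.07 = 4.199
Dusp6 has the largest |ΔΔCt| = 5.41.

42.518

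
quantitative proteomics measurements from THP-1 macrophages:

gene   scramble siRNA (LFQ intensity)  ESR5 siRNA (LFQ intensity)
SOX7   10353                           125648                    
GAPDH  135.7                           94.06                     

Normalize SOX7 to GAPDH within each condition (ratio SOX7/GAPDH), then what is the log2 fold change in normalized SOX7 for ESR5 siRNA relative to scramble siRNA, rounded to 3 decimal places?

SOX7/GAPDH (scramble siRNA) = 10353 / 135.7 = 76.293
SOX7/GAPDH (ESR5 siRNA) = 125648 / 94.06 = 1335.8
Fold change = 1335.8 / 76.293 = 17.5091
log2(17.5091) = 4.1300

4.130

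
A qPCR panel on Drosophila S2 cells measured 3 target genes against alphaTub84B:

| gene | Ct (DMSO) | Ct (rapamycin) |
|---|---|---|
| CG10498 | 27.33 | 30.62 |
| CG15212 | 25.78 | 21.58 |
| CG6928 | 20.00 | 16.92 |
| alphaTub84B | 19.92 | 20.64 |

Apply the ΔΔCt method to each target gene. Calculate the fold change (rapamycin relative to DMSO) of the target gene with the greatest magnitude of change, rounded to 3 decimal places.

30.274

CG10498: ΔΔCt = (30.62−20.64) − (27.33−19.92) = 9.98 − 7.41 = 2.57; fold change = 2^-2.57 = 0.168
CG15212: ΔΔCt = (21.58−20.64) − (25.78−19.92) = 0.94 − 5.86 = -4.92; fold change = 2^4.92 = 30.274
CG6928: ΔΔCt = (16.92−20.64) − (20.00−19.92) = -3.72 − 0.08 = -3.80; fold change = 2^3.80 = 13.929
CG15212 has the largest |ΔΔCt| = 4.92.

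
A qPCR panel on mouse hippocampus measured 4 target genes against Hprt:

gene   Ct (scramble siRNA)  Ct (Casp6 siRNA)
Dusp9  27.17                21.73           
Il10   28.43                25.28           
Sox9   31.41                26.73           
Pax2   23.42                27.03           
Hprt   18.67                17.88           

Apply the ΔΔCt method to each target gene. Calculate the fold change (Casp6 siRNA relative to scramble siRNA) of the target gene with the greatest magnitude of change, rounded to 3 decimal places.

Dusp9: ΔΔCt = (21.73−17.88) − (27.17−18.67) = 3.85 − 8.50 = -4.65; fold change = 2^4.65 = 25.107
Il10: ΔΔCt = (25.28−17.88) − (28.43−18.67) = 7.40 − 9.76 = -2.36; fold change = 2^2.36 = 5.134
Sox9: ΔΔCt = (26.73−17.88) − (31.41−18.67) = 8.85 − 12.74 = -3.89; fold change = 2^3.89 = 14.825
Pax2: ΔΔCt = (27.03−17.88) − (23.42−18.67) = 9.15 − 4.75 = 4.40; fold change = 2^-4.40 = 0.047
Dusp9 has the largest |ΔΔCt| = 4.65.

25.107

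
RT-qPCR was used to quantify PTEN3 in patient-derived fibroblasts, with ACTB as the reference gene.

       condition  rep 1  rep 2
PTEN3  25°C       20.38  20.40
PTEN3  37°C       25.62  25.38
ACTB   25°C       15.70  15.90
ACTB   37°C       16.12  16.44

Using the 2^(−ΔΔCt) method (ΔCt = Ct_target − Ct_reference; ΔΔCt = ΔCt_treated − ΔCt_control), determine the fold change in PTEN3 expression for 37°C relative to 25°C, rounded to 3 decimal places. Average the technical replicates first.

0.040

Mean Ct: PTEN3 25°C 20.390; PTEN3 37°C 25.500; ACTB 25°C 15.800; ACTB 37°C 16.280
ΔCt(25°C) = 20.390 − 15.800 = 4.590
ΔCt(37°C) = 25.500 − 16.280 = 9.220
ΔΔCt = 9.220 − 4.590 = 4.630
Fold change = 2^(−4.630) = 0.0404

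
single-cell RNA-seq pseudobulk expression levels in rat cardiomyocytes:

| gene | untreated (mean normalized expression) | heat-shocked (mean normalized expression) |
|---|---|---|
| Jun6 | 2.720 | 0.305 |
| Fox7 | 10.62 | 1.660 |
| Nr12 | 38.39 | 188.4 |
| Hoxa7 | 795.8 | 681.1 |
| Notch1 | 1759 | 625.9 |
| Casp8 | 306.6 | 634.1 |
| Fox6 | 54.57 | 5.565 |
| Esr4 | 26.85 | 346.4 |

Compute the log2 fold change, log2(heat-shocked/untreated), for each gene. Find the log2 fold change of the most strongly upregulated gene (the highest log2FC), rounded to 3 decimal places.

3.689

log2(0.305/2.720) = -3.157  (Jun6)
log2(1.660/10.62) = -2.678  (Fox7)
log2(188.4/38.39) = 2.295  (Nr12)
log2(681.1/795.8) = -0.225  (Hoxa7)
log2(625.9/1759) = -1.491  (Notch1)
log2(634.1/306.6) = 1.048  (Casp8)
log2(5.565/54.57) = -3.294  (Fox6)
log2(346.4/26.85) = 3.689  (Esr4)
Esr4 is most strongly upregulated.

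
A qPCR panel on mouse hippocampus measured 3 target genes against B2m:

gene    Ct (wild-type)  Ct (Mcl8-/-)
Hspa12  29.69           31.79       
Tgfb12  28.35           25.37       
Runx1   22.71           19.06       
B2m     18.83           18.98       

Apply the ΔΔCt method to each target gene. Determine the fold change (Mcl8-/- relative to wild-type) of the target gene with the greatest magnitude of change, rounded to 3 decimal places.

Hspa12: ΔΔCt = (31.79−18.98) − (29.69−18.83) = 12.81 − 10.86 = 1.95; fold change = 2^-1.95 = 0.259
Tgfb12: ΔΔCt = (25.37−18.98) − (28.35−18.83) = 6.39 − 9.52 = -3.13; fold change = 2^3.13 = 8.754
Runx1: ΔΔCt = (19.06−18.98) − (22.71−18.83) = 0.08 − 3.88 = -3.80; fold change = 2^3.80 = 13.929
Runx1 has the largest |ΔΔCt| = 3.80.

13.929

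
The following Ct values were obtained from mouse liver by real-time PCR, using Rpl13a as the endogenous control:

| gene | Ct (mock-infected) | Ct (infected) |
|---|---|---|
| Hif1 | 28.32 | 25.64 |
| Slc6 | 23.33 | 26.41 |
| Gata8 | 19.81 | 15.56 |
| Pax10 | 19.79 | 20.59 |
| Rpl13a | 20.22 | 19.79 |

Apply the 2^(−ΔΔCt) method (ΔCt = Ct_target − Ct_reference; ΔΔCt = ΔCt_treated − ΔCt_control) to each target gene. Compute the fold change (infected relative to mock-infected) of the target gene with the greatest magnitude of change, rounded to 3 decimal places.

14.123

Hif1: ΔΔCt = (25.64−19.79) − (28.32−20.22) = 5.85 − 8.10 = -2.25; fold change = 2^2.25 = 4.757
Slc6: ΔΔCt = (26.41−19.79) − (23.33−20.22) = 6.62 − 3.11 = 3.51; fold change = 2^-3.51 = 0.088
Gata8: ΔΔCt = (15.56−19.79) − (19.81−20.22) = -4.23 − (-0.41) = -3.82; fold change = 2^3.82 = 14.123
Pax10: ΔΔCt = (20.59−19.79) − (19.79−20.22) = 0.80 − (-0.43) = 1.23; fold change = 2^-1.23 = 0.426
Gata8 has the largest |ΔΔCt| = 3.82.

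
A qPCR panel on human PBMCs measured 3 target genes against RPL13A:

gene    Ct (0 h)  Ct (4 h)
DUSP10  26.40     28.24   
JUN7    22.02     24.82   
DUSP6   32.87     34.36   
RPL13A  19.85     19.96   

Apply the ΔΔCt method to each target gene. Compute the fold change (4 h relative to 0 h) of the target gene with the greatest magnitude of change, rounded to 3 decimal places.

0.155

DUSP10: ΔΔCt = (28.24−19.96) − (26.40−19.85) = 8.28 − 6.55 = 1.73; fold change = 2^-1.73 = 0.301
JUN7: ΔΔCt = (24.82−19.96) − (22.02−19.85) = 4.86 − 2.17 = 2.69; fold change = 2^-2.69 = 0.155
DUSP6: ΔΔCt = (34.36−19.96) − (32.87−19.85) = 14.40 − 13.02 = 1.38; fold change = 2^-1.38 = 0.384
JUN7 has the largest |ΔΔCt| = 2.69.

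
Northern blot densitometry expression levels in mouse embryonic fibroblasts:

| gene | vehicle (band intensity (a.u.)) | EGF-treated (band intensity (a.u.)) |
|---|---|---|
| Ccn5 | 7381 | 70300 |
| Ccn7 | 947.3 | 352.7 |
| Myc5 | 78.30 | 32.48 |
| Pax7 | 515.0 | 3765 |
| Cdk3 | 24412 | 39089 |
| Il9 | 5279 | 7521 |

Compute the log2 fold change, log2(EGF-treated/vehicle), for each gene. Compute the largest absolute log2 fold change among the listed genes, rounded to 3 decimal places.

3.252

log2(70300/7381) = 3.252  (Ccn5)
log2(352.7/947.3) = -1.425  (Ccn7)
log2(32.48/78.30) = -1.269  (Myc5)
log2(3765/515.0) = 2.870  (Pax7)
log2(39089/24412) = 0.679  (Cdk3)
log2(7521/5279) = 0.511  (Il9)
The largest magnitude belongs to Ccn5.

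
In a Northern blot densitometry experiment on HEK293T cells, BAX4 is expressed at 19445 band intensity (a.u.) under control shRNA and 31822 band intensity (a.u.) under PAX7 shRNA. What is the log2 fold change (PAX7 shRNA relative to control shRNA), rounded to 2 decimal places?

0.71

Fold change = 31822 / 19445 = 1.6365
log2(1.6365) = 0.711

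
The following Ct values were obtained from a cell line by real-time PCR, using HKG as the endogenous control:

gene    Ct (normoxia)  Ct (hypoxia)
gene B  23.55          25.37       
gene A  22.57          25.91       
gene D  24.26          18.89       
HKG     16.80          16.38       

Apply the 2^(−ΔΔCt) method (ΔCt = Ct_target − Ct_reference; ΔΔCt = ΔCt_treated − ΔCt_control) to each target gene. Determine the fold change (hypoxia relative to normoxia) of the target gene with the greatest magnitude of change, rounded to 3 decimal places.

gene B: ΔΔCt = (25.37−16.38) − (23.55−16.80) = 8.99 − 6.75 = 2.24; fold change = 2^-2.24 = 0.212
gene A: ΔΔCt = (25.91−16.38) − (22.57−16.80) = 9.53 − 5.77 = 3.76; fold change = 2^-3.76 = 0.074
gene D: ΔΔCt = (18.89−16.38) − (24.26−16.80) = 2.51 − 7.46 = -4.95; fold change = 2^4.95 = 30.910
gene D has the largest |ΔΔCt| = 4.95.

30.910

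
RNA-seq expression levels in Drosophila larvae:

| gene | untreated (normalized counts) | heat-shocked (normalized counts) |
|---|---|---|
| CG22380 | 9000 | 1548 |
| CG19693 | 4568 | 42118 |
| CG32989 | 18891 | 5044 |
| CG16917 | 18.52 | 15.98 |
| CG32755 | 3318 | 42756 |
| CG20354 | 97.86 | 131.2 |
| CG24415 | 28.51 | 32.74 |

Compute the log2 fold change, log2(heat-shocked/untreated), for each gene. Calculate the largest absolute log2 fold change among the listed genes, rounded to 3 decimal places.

3.688

log2(1548/9000) = -2.540  (CG22380)
log2(42118/4568) = 3.205  (CG19693)
log2(5044/18891) = -1.905  (CG32989)
log2(15.98/18.52) = -0.213  (CG16917)
log2(42756/3318) = 3.688  (CG32755)
log2(131.2/97.86) = 0.423  (CG20354)
log2(32.74/28.51) = 0.200  (CG24415)
The largest magnitude belongs to CG32755.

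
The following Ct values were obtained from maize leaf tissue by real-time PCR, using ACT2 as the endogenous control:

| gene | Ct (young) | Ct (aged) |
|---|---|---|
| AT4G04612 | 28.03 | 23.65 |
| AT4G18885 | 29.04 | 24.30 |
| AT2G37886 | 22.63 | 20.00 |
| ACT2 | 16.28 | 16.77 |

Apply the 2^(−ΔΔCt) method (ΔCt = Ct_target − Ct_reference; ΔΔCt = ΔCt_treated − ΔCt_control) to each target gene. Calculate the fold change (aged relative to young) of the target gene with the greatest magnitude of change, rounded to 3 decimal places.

AT4G04612: ΔΔCt = (23.65−16.77) − (28.03−16.28) = 6.88 − 11.75 = -4.87; fold change = 2^4.87 = 29.243
AT4G18885: ΔΔCt = (24.30−16.77) − (29.04−16.28) = 7.53 − 12.76 = -5.23; fold change = 2^5.23 = 37.531
AT2G37886: ΔΔCt = (20.00−16.77) − (22.63−16.28) = 3.23 − 6.35 = -3.12; fold change = 2^3.12 = 8.694
AT4G18885 has the largest |ΔΔCt| = 5.23.

37.531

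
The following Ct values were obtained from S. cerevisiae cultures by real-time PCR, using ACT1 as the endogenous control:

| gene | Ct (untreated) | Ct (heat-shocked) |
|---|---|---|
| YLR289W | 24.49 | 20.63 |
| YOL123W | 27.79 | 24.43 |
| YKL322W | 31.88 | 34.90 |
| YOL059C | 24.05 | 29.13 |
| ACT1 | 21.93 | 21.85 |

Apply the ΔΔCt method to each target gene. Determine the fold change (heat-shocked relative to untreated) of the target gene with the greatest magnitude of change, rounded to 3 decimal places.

YLR289W: ΔΔCt = (20.63−21.85) − (24.49−21.93) = -1.22 − 2.56 = -3.78; fold change = 2^3.78 = 13.737
YOL123W: ΔΔCt = (24.43−21.85) − (27.79−21.93) = 2.58 − 5.86 = -3.28; fold change = 2^3.28 = 9.714
YKL322W: ΔΔCt = (34.90−21.85) − (31.88−21.93) = 13.05 − 9.95 = 3.10; fold change = 2^-3.10 = 0.117
YOL059C: ΔΔCt = (29.13−21.85) − (24.05−21.93) = 7.28 − 2.12 = 5.16; fold change = 2^-5.16 = 0.028
YOL059C has the largest |ΔΔCt| = 5.16.

0.028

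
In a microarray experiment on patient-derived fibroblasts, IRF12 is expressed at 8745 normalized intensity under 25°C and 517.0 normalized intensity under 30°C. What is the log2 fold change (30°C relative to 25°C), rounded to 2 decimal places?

Fold change = 517.0 / 8745 = 0.0591
log2(0.0591) = -4.080

-4.08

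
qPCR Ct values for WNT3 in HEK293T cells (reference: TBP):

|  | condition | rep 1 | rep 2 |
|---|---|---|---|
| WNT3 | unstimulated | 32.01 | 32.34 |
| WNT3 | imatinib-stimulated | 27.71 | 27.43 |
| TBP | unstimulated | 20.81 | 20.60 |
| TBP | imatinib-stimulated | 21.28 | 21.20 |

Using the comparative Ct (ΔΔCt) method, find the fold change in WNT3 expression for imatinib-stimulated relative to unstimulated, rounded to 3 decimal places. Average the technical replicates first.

Mean Ct: WNT3 unstimulated 32.175; WNT3 imatinib-stimulated 27.570; TBP unstimulated 20.705; TBP imatinib-stimulated 21.240
ΔCt(unstimulated) = 32.175 − 20.705 = 11.470
ΔCt(imatinib-stimulated) = 27.570 − 21.240 = 6.330
ΔΔCt = 6.330 − 11.470 = -5.140
Fold change = 2^(−(-5.140)) = 2^5.140 = 35.2610

35.261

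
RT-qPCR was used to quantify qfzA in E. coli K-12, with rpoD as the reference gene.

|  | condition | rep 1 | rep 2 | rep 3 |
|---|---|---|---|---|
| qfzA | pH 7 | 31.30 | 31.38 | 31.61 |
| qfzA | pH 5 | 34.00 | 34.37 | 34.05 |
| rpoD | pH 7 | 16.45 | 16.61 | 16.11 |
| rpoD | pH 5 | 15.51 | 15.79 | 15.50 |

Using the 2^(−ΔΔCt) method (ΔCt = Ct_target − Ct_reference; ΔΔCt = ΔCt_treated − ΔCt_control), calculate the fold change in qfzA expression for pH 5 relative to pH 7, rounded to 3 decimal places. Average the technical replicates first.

0.088

Mean Ct: qfzA pH 7 31.430; qfzA pH 5 34.140; rpoD pH 7 16.390; rpoD pH 5 15.600
ΔCt(pH 7) = 31.430 − 16.390 = 15.040
ΔCt(pH 5) = 34.140 − 15.600 = 18.540
ΔΔCt = 18.540 − 15.040 = 3.500
Fold change = 2^(−3.500) = 0.0884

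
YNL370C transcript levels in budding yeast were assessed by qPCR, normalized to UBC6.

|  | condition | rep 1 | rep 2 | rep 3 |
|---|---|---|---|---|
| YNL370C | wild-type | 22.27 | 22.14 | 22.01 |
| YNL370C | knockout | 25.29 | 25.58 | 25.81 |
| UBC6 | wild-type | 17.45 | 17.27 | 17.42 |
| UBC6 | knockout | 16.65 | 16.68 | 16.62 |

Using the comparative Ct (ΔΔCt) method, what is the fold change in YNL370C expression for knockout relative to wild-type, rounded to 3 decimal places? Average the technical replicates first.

0.056

Mean Ct: YNL370C wild-type 22.140; YNL370C knockout 25.560; UBC6 wild-type 17.380; UBC6 knockout 16.650
ΔCt(wild-type) = 22.140 − 17.380 = 4.760
ΔCt(knockout) = 25.560 − 16.650 = 8.910
ΔΔCt = 8.910 − 4.760 = 4.150
Fold change = 2^(−4.150) = 0.0563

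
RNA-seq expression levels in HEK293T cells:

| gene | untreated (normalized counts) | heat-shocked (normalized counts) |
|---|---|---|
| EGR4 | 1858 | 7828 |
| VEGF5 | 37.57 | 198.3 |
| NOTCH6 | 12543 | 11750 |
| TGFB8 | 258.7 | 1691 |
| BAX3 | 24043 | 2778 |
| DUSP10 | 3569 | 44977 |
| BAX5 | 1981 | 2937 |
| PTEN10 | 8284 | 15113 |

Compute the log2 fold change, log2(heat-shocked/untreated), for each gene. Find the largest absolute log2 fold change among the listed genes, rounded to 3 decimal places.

3.656

log2(7828/1858) = 2.075  (EGR4)
log2(198.3/37.57) = 2.400  (VEGF5)
log2(11750/12543) = -0.094  (NOTCH6)
log2(1691/258.7) = 2.709  (TGFB8)
log2(2778/24043) = -3.113  (BAX3)
log2(44977/3569) = 3.656  (DUSP10)
log2(2937/1981) = 0.568  (BAX5)
log2(15113/8284) = 0.867  (PTEN10)
The largest magnitude belongs to DUSP10.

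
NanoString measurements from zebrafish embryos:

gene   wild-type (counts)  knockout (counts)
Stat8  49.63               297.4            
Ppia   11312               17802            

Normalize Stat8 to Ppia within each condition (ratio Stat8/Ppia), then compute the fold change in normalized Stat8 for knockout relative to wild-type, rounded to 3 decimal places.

3.808

Stat8/Ppia (wild-type) = 49.63 / 11312 = 0.0043874
Stat8/Ppia (knockout) = 297.4 / 17802 = 0.016706
Fold change = 0.016706 / 0.0043874 = 3.8077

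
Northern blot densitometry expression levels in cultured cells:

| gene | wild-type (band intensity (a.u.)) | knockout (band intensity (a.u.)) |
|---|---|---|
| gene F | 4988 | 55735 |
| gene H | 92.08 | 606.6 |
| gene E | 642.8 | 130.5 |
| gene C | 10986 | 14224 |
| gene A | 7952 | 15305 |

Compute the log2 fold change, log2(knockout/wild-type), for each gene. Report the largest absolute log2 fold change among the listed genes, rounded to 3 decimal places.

log2(55735/4988) = 3.482  (gene F)
log2(606.6/92.08) = 2.720  (gene H)
log2(130.5/642.8) = -2.300  (gene E)
log2(14224/10986) = 0.373  (gene C)
log2(15305/7952) = 0.945  (gene A)
The largest magnitude belongs to gene F.

3.482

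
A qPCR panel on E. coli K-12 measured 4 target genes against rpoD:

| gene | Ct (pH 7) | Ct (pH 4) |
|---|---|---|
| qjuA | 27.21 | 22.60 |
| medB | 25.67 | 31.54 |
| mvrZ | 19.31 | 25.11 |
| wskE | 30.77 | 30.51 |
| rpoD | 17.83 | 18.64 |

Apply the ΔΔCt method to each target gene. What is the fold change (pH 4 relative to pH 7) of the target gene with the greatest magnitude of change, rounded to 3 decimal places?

42.814

qjuA: ΔΔCt = (22.60−18.64) − (27.21−17.83) = 3.96 − 9.38 = -5.42; fold change = 2^5.42 = 42.814
medB: ΔΔCt = (31.54−18.64) − (25.67−17.83) = 12.90 − 7.84 = 5.06; fold change = 2^-5.06 = 0.030
mvrZ: ΔΔCt = (25.11−18.64) − (19.31−17.83) = 6.47 − 1.48 = 4.99; fold change = 2^-4.99 = 0.031
wskE: ΔΔCt = (30.51−18.64) − (30.77−17.83) = 11.87 − 12.94 = -1.07; fold change = 2^1.07 = 2.099
qjuA has the largest |ΔΔCt| = 5.42.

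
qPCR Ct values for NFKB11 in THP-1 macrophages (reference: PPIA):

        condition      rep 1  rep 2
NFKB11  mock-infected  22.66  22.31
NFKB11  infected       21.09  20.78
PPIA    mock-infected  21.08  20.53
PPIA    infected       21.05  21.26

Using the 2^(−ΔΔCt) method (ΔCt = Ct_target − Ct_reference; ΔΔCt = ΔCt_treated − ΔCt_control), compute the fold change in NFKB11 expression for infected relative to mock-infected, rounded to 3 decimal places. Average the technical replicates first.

Mean Ct: NFKB11 mock-infected 22.485; NFKB11 infected 20.935; PPIA mock-infected 20.805; PPIA infected 21.155
ΔCt(mock-infected) = 22.485 − 20.805 = 1.680
ΔCt(infected) = 20.935 − 21.155 = -0.220
ΔΔCt = -0.220 − 1.680 = -1.900
Fold change = 2^(−(-1.900)) = 2^1.900 = 3.7321

3.732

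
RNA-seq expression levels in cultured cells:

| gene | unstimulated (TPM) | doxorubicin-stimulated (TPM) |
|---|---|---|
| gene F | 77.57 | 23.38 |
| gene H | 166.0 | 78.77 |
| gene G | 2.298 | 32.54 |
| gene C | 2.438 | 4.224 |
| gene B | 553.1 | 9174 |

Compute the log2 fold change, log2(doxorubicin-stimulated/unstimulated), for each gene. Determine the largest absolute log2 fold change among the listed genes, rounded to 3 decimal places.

log2(23.38/77.57) = -1.730  (gene F)
log2(78.77/166.0) = -1.075  (gene H)
log2(32.54/2.298) = 3.824  (gene G)
log2(4.224/2.438) = 0.793  (gene C)
log2(9174/553.1) = 4.052  (gene B)
The largest magnitude belongs to gene B.

4.052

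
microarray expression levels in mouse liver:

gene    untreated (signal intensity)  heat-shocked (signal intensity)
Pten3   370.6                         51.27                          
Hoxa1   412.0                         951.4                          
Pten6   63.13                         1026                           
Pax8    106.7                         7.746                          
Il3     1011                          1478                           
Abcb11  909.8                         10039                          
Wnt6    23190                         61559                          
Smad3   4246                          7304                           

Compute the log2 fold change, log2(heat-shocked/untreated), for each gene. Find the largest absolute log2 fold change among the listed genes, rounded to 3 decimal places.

log2(51.27/370.6) = -2.854  (Pten3)
log2(951.4/412.0) = 1.207  (Hoxa1)
log2(1026/63.13) = 4.023  (Pten6)
log2(7.746/106.7) = -3.784  (Pax8)
log2(1478/1011) = 0.548  (Il3)
log2(10039/909.8) = 3.464  (Abcb11)
log2(61559/23190) = 1.408  (Wnt6)
log2(7304/4246) = 0.783  (Smad3)
The largest magnitude belongs to Pten6.

4.023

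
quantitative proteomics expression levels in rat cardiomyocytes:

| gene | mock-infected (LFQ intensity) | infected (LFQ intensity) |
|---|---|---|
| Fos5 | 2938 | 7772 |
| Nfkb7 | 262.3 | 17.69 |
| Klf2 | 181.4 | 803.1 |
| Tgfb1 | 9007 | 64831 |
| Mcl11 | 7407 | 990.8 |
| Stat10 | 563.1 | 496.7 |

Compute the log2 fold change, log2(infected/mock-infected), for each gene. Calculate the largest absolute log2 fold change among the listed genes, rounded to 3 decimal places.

3.890

log2(7772/2938) = 1.403  (Fos5)
log2(17.69/262.3) = -3.890  (Nfkb7)
log2(803.1/181.4) = 2.146  (Klf2)
log2(64831/9007) = 2.848  (Tgfb1)
log2(990.8/7407) = -2.902  (Mcl11)
log2(496.7/563.1) = -0.181  (Stat10)
The largest magnitude belongs to Nfkb7.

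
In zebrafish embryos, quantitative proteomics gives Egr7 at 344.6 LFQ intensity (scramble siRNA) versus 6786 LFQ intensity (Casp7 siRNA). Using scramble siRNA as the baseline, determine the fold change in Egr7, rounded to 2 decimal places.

Fold change = 6786 / 344.6 = 19.692
Egr7 is upregulated.

19.69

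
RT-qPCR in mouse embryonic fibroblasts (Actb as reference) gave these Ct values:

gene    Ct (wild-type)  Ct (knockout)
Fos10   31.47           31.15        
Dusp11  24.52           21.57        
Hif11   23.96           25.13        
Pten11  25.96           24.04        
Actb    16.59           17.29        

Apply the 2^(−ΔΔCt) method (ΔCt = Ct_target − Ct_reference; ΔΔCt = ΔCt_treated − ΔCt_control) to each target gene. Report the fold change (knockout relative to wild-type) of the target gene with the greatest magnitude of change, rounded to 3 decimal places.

Fos10: ΔΔCt = (31.15−17.29) − (31.47−16.59) = 13.86 − 14.88 = -1.02; fold change = 2^1.02 = 2.028
Dusp11: ΔΔCt = (21.57−17.29) − (24.52−16.59) = 4.28 − 7.93 = -3.65; fold change = 2^3.65 = 12.553
Hif11: ΔΔCt = (25.13−17.29) − (23.96−16.59) = 7.84 − 7.37 = 0.47; fold change = 2^-0.47 = 0.722
Pten11: ΔΔCt = (24.04−17.29) − (25.96−16.59) = 6.75 − 9.37 = -2.62; fold change = 2^2.62 = 6.148
Dusp11 has the largest |ΔΔCt| = 3.65.

12.553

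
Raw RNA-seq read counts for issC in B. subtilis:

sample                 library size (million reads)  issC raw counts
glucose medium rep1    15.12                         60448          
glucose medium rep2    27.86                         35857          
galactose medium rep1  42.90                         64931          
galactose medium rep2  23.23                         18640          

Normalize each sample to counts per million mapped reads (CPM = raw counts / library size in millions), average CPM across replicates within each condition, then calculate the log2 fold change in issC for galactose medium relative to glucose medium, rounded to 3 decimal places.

CPM(glucose medium rep1) = 60448 / 15.12 = 3997.8836
CPM(glucose medium rep2) = 35857 / 27.86 = 1287.0424
CPM(galactose medium rep1) = 64931 / 42.90 = 1513.5431
CPM(galactose medium rep2) = 18640 / 23.23 = 802.4107
mean CPM(glucose medium) = 2642.4630; mean CPM(galactose medium) = 1157.9769
Fold change = 1157.9769 / 2642.4630 = 0.43822
log2(0.43822) = -1.1903

-1.190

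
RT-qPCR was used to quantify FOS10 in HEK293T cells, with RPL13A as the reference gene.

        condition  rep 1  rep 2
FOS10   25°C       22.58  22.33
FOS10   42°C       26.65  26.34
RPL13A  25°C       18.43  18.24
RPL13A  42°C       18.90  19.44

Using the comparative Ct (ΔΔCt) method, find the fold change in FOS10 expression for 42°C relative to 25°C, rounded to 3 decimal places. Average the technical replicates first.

Mean Ct: FOS10 25°C 22.455; FOS10 42°C 26.495; RPL13A 25°C 18.335; RPL13A 42°C 19.170
ΔCt(25°C) = 22.455 − 18.335 = 4.120
ΔCt(42°C) = 26.495 − 19.170 = 7.325
ΔΔCt = 7.325 − 4.120 = 3.205
Fold change = 2^(−3.205) = 0.1084

0.108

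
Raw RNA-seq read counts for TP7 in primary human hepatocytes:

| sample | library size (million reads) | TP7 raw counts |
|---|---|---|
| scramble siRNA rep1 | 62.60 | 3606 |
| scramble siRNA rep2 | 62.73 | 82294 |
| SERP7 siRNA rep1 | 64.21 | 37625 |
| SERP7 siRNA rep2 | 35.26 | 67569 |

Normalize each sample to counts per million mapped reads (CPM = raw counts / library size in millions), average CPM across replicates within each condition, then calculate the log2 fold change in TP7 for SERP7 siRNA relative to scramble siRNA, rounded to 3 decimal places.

0.870

CPM(scramble siRNA rep1) = 3606 / 62.60 = 57.6038
CPM(scramble siRNA rep2) = 82294 / 62.73 = 1311.8763
CPM(SERP7 siRNA rep1) = 37625 / 64.21 = 585.9679
CPM(SERP7 siRNA rep2) = 67569 / 35.26 = 1916.3074
mean CPM(scramble siRNA) = 684.7401; mean CPM(SERP7 siRNA) = 1251.1377
Fold change = 1251.1377 / 684.7401 = 1.82717
log2(1.82717) = 0.8696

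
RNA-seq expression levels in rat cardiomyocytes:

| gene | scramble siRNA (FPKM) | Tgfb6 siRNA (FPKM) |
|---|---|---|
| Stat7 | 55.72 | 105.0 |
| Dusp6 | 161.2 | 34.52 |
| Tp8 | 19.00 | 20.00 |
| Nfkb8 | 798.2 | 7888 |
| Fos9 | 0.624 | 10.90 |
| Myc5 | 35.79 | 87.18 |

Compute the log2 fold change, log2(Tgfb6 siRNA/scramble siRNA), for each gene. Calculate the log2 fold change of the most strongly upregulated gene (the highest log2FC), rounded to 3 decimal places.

4.127

log2(105.0/55.72) = 0.914  (Stat7)
log2(34.52/161.2) = -2.223  (Dusp6)
log2(20.00/19.00) = 0.074  (Tp8)
log2(7888/798.2) = 3.305  (Nfkb8)
log2(10.90/0.624) = 4.127  (Fos9)
log2(87.18/35.79) = 1.284  (Myc5)
Fos9 is most strongly upregulated.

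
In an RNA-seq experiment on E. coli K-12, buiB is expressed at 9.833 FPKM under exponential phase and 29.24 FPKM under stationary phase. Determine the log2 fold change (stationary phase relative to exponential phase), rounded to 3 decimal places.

Fold change = 29.24 / 9.833 = 2.9737
log2(2.9737) = 1.5722

1.572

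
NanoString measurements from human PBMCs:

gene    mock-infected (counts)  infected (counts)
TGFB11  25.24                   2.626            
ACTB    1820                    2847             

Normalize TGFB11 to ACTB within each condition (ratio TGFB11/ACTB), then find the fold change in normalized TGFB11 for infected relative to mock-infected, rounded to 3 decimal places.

0.067

TGFB11/ACTB (mock-infected) = 25.24 / 1820 = 0.013868
TGFB11/ACTB (infected) = 2.626 / 2847 = 0.00092237
Fold change = 0.00092237 / 0.013868 = 0.0665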